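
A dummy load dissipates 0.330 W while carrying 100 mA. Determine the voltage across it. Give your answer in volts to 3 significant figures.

Inverting the appropriate power form: V = P / I.
V = 0.330 / 0.1000 = 3.300 V

3.30 V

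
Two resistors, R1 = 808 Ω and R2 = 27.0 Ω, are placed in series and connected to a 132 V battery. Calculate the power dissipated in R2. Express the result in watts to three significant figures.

Since the resistors are in series they all carry the loop current I = V/R_total; the power in any one is I²R.
R_total = 808 + 27.0 = 835.0 Ω
I = V / R_total = 132 / 835.0 = 0.1581 A
P_R2 = I² × R2 = (0.1581)² × 27.0 = 0.6747 W

0.675 W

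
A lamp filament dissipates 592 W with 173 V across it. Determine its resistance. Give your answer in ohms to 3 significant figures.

The two known quantities fix the third via R = V² / P.
R = (173)² / 592 = 50.56 Ω

50.6 Ω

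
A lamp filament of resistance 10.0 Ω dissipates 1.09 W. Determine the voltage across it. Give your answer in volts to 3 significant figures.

3.30 V

Rearranging the power relation for the two known quantities gives V = √(P R).
V = √(1.09 × 10.0) = 3.302 V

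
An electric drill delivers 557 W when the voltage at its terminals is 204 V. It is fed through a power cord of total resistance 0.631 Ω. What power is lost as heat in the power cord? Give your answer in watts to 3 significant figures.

4.70 W

Line loss is just I²R for the cable — we know both I and R_line directly.
I = P / V = 557 / 204 = 2.730 A through the power cord.
P_line = I² R_line = (2.730)² × 0.631 = 4.704 W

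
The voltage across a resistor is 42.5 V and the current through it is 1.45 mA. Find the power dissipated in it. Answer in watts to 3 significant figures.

0.0616 W

Since both terminal voltage and current are stated, P = V I gives the power in one step.
P = 42.5 V × 0.001450 A = 0.06162 W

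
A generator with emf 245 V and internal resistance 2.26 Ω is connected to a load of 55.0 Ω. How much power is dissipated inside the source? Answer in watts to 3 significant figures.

The source's internal resistance is just another series element carrying I; its dissipation is I²r.
I = ε / (r + R) = 245 / (2.26 + 55.0) = 4.279 A
P_int = I² r = (4.279)² × 2.26 = 41.37 W

41.4 W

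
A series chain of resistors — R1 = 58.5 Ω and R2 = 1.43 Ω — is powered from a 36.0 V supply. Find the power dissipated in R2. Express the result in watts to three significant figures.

The current is common to all series resistors; compute it, then apply P = I²R for the target.
R_total = 58.5 + 1.43 = 59.93 Ω
I = V / R_total = 36.0 / 59.93 = 0.6007 A
P_R2 = I² × R2 = (0.6007)² × 1.43 = 0.5160 W

0.516 W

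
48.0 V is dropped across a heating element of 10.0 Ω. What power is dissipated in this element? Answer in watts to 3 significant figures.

230 W

V and R are stated; P = V²/R avoids computing the current.
P = (48.0 V)² / 10.0 Ω = 230.4 W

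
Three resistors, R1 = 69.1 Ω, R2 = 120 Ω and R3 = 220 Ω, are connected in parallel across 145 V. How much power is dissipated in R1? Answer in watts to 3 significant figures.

304 W

R1 sits directly across the source, so P = V²/R with V = 145 V.
P_R1 = V² / R1 = (145)² / 69.1 Ω = 304.3 W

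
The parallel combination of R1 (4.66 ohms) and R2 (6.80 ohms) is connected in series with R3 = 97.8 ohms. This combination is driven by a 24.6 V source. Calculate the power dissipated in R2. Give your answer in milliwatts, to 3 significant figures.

67.3 mW

Combine R1 and R2 into their parallel equivalent first, reducing the network to two series resistors.
R_p = (4.66×6.80)/(4.66+6.80) = 2.765 Ω
R_total = R_p + 97.8 = 2.765 + 97.8 = 100.6 Ω
I = V / R_total = 24.6 / 100.6 = 0.2446 A
Voltage across the parallel pair: V_p = I × R_p = 0.2446 × 2.765 = 0.6764 V
R2 sits across V_p; its power is V_p²/R.
P_R2 = (0.6764)² / 6.80 = 0.06728 W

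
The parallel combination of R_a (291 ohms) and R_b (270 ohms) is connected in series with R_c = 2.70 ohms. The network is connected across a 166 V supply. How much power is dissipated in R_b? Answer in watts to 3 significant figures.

98.2 W

Combine R_a and R_b into their parallel equivalent first, reducing the network to two series resistors.
R_p = (291×270)/(291+270) = 140.1 Ω
R_total = R_p + 2.70 = 140.1 + 2.70 = 142.8 Ω
I = V / R_total = 166 / 142.8 = 1.163 A
Voltage across the parallel pair: V_p = I × R_p = 1.163 × 140.1 = 162.9 V
Use P = V²/R for R_b with V = V_p.
P_R_b = (162.9)² / 270 = 98.24 W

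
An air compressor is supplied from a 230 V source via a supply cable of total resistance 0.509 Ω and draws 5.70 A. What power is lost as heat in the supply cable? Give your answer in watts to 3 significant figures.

16.5 W

Line loss is just I²R for the cable — we know both I and R_line directly.
The supply cable carries the full 5.70 A.
P_line = I² R_line = (5.700)² × 0.509 = 16.54 W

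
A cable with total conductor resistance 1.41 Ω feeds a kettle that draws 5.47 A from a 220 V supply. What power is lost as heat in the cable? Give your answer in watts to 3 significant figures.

42.2 W

The cable and load are in series, so the same current flows in both; the loss is I²R_line.
The cable carries the full 5.47 A.
P_line = I² R_line = (5.470)² × 1.41 = 42.19 W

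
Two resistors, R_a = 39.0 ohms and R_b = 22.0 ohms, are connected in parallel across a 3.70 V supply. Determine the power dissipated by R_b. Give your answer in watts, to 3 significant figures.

0.622 W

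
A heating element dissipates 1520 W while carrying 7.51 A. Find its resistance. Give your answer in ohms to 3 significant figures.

The two known quantities fix the third via R = P / I².
R = 1520 / (7.510)² = 26.95 Ω

27.0 Ω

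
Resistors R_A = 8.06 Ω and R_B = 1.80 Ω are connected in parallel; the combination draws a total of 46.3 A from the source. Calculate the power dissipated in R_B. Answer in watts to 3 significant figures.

Parallel branches share V, not I — compute V via R_eq, then use V²/R for the target branch.
1/R_eq = 1/8.06 + 1/1.80 ⇒ R_eq = 1.471 Ω
V = I_total × R_eq = 46.30 × 1.471 = 68.13 V
P_R_B = V² / R_B = (68.13)² / 1.80 = 2578 W

2580 W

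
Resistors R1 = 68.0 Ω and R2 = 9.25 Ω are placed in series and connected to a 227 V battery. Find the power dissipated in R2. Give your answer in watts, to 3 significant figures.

In a series string the same current flows through every resistor — find that current, then P = I²R for the one we want.
R_total = 68.0 + 9.25 = 77.25 Ω
I = V / R_total = 227 / 77.25 = 2.939 A
P_R2 = I² × R2 = (2.939)² × 9.25 = 79.87 W

79.9 W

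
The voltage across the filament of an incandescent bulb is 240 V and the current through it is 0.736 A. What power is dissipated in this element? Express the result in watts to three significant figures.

Both the voltage across and the current through the element are known, so P = V I applies directly.
P = 240 V × 0.7360 A = 176.6 W

177 W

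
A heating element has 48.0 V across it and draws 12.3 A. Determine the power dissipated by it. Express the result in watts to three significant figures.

With V and I both given, power follows immediately from P = V I.
P = 48.0 V × 12.30 A = 590.4 W

590 W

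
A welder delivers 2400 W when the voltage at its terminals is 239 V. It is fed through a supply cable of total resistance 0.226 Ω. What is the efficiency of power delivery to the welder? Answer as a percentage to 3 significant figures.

I = P / V = 2400 / 239 = 10.04 A through the supply cable.
P_line = I² R_line = (10.04)² × 0.226 = 22.79 W
P_source = P_load + P_line = 2400 + 22.79 = 2423 W
η = P_load / P_source = 2400 / 2423 = 0.9906

99.1 %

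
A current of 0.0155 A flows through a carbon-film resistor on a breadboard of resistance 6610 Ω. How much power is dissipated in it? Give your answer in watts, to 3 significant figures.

The current through and the resistance of the element are both given; use P = I²R.
P = (0.01550 A)² × 6610 Ω = 1.588 W

1.59 W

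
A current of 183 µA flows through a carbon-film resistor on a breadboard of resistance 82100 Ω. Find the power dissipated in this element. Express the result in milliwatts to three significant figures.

2.75 mW

Current and resistance are given, so P = I²R is the direct form.
P = (0.0001830 A)² × 82100 Ω = 0.002749 W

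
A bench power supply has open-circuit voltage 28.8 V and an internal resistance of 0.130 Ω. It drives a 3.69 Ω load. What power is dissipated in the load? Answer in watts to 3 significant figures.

210 W

Find the circuit current first, then P = I²R for the load (series elements share I).
I = ε / (r + R) = 28.8 / (0.130 + 3.69) = 7.539 A
P_load = I² R = (7.539)² × 3.69 = 209.7 W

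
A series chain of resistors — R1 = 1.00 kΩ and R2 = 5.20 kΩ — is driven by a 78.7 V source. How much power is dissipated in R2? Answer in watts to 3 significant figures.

Series elements share the same current, so find I first, then use P = I²R.
R_total = (1.00 + 5.20) kΩ = 6200 Ω
I = V / R_total = 78.7 / 6200 = 0.01269 A
P_R2 = I² × R2 = (0.01269)² × 5200 = 0.8379 W

0.838 W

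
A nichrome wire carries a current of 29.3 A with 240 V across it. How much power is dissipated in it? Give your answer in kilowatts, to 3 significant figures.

7.03 kW

With V and I both given, power follows immediately from P = V I.
P = 240 V × 29.30 A = 7032 W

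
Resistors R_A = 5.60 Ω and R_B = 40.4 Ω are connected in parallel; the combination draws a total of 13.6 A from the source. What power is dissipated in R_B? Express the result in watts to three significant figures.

The branches share the same voltage, but only the total current is given — find V from the equivalent resistance first.
1/R_eq = 1/5.60 + 1/40.4 ⇒ R_eq = 4.918 Ω
V = I_total × R_eq = 13.60 × 4.918 = 66.89 V
P_R_B = V² / R_B = (66.89)² / 40.4 = 110.7 W

111 W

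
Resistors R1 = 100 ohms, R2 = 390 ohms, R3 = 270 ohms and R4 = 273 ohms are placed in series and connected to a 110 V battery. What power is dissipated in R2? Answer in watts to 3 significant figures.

Series elements share the same current, so find I first, then use P = I²R.
R_total = 100 + 390 + 270 + 273 = 1033 Ω
I = V / R_total = 110 / 1033 = 0.1065 A
P_R2 = I² × R2 = (0.1065)² × 390 = 4.422 W

4.42 W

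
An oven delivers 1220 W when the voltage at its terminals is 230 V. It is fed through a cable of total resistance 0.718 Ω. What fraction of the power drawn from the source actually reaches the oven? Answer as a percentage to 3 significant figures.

I = P / V = 1220 / 230 = 5.304 A through the cable.
P_line = I² R_line = (5.304)² × 0.718 = 20.20 W
P_source = P_load + P_line = 1220 + 20.20 = 1240 W
η = P_load / P_source = 1220 / 1240 = 0.9837

98.4 %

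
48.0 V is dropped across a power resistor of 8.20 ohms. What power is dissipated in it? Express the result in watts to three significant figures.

V and R are stated; P = V²/R avoids computing the current.
P = (48.0 V)² / 8.20 Ω = 281.0 W

281 W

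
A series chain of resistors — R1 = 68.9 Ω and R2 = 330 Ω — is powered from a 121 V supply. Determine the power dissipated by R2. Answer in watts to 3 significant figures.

30.4 W

Since the resistors are in series they all carry the loop current I = V/R_total; the power in any one is I²R.
R_total = 68.9 + 330 = 398.9 Ω
I = V / R_total = 121 / 398.9 = 0.3033 A
P_R2 = I² × R2 = (0.3033)² × 330 = 30.36 W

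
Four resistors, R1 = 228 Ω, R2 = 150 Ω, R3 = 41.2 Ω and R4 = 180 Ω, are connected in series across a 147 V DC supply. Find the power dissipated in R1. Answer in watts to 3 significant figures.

13.7 W

Every series element carries the same I. Get I from the total resistance, then P = I² × R1.
R_total = 228 + 150 + 41.2 + 180 = 599.2 Ω
I = V / R_total = 147 / 599.2 = 0.2453 A
P_R1 = I² × R1 = (0.2453)² × 228 = 13.72 W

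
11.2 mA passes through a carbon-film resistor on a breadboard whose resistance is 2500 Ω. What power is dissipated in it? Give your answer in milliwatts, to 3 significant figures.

314 mW

The current through and the resistance of the element are both given; use P = I²R.
P = (0.01120 A)² × 2500 Ω = 0.3136 W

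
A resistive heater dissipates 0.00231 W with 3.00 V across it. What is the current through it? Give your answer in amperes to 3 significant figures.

0.000770 A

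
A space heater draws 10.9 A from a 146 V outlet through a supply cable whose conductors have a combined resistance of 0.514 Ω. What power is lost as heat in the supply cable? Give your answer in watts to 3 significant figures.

The supply cable is a series resistance carrying the load current; its dissipation is I²R_line.
The supply cable carries the full 10.9 A.
P_line = I² R_line = (10.90)² × 0.514 = 61.07 W

61.1 W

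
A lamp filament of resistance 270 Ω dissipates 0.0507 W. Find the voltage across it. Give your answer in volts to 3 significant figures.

3.70 V

Rearranging the power relation for the two known quantities gives V = √(P R).
V = √(0.0507 × 270) = 3.700 V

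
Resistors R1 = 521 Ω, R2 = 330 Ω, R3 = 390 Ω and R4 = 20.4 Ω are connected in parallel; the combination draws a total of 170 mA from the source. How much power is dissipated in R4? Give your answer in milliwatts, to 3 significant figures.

We need the common branch voltage; get it from I_total × R_eq, then P = V²/R for the branch.
1/R_eq = 1/521 + 1/330 + 1/390 + 1/20.4 ⇒ R_eq = 17.69 Ω
V = I_total × R_eq = 0.1700 × 17.69 = 3.007 V
P_R4 = V² / R4 = (3.007)² / 20.4 = 0.4433 W

443 mW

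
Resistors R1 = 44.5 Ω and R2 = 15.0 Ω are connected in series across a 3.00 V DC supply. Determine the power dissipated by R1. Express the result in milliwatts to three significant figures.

The current is common to all series resistors; compute it, then apply P = I²R for the target.
R_total = 44.5 + 15.0 = 59.50 Ω
I = V / R_total = 3.00 / 59.50 = 0.05042 A
P_R1 = I² × R1 = (0.05042)² × 44.5 = 0.1131 W

113 mW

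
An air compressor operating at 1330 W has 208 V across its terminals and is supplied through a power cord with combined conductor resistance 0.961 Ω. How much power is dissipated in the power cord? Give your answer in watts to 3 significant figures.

The power cord and load are in series, so the same current flows in both; the loss is I²R_line.
I = P / V = 1330 / 208 = 6.394 A through the power cord.
P_line = I² R_line = (6.394)² × 0.961 = 39.29 W

39.3 W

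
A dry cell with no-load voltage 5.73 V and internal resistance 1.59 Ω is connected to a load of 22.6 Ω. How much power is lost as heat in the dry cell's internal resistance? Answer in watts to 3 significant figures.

The internal resistance carries the same current as the load; P_int = I²r.
I = ε / (r + R) = 5.73 / (1.59 + 22.6) = 0.2369 A
P_int = I² r = (0.2369)² × 1.59 = 0.08921 W

0.0892 W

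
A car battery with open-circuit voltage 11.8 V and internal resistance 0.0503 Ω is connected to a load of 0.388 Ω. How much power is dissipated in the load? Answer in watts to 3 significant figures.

281 W

With r and R in series, I = ε/(r+R); the load dissipates I²R.
I = ε / (r + R) = 11.8 / (0.0503 + 0.388) = 26.92 A
P_load = I² R = (26.92)² × 0.388 = 281.2 W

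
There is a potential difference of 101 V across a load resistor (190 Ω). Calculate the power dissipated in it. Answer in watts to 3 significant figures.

With V across and R both known, P = V²/R gives the dissipation directly.
P = (101 V)² / 190 Ω = 53.69 W

53.7 W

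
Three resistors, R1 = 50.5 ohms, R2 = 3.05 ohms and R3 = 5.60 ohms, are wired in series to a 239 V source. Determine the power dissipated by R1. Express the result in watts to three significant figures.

The current is common to all series resistors; compute it, then apply P = I²R for the target.
R_total = 50.5 + 3.05 + 5.60 = 59.15 Ω
I = V / R_total = 239 / 59.15 = 4.041 A
P_R1 = I² × R1 = (4.041)² × 50.5 = 824.5 W

824 W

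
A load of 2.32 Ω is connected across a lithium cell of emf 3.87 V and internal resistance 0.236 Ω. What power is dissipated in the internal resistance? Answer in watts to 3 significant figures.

The source's internal resistance is just another series element carrying I; its dissipation is I²r.
I = ε / (r + R) = 3.87 / (0.236 + 2.32) = 1.514 A
P_int = I² r = (1.514)² × 0.236 = 0.5410 W

0.541 W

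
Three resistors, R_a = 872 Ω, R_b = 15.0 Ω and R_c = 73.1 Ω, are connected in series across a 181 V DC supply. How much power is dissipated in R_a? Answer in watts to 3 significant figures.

31.0 W

In a series string the same current flows through every resistor — find that current, then P = I²R for the one we want.
R_total = 872 + 15.0 + 73.1 = 960.1 Ω
I = V / R_total = 181 / 960.1 = 0.1885 A
P_R_a = I² × R_a = (0.1885)² × 872 = 30.99 W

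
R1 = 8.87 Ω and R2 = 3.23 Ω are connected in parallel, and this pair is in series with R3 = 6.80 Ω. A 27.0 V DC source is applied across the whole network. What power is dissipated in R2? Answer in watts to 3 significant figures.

15.1 W

Reduce the parallel combination to a single R_p; the circuit then becomes R_p in series with the remaining resistor.
R_p = (8.87×3.23)/(8.87+3.23) = 2.368 Ω
R_total = R_p + 6.80 = 2.368 + 6.80 = 9.168 Ω
I = V / R_total = 27.0 / 9.168 = 2.945 A
Voltage across the parallel pair: V_p = I × R_p = 2.945 × 2.368 = 6.973 V
R2 sits across V_p; its power is V_p²/R.
P_R2 = (6.973)² / 3.23 = 15.05 W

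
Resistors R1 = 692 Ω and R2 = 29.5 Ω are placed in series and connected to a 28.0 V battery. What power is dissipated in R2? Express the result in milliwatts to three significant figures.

Every series element carries the same I. Get I from the total resistance, then P = I² × R2.
R_total = 692 + 29.5 = 721.5 Ω
I = V / R_total = 28.0 / 721.5 = 0.03881 A
P_R2 = I² × R2 = (0.03881)² × 29.5 = 0.04443 W

44.4 mW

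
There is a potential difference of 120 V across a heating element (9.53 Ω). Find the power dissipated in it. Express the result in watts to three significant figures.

With V across and R both known, P = V²/R gives the dissipation directly.
P = (120 V)² / 9.53 Ω = 1511 W

1510 W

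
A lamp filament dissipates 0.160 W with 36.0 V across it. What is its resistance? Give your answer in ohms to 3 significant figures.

8100 Ω

Rearranging the power relation for the two known quantities gives R = V² / P.
R = (36.0)² / 0.160 = 8100 Ω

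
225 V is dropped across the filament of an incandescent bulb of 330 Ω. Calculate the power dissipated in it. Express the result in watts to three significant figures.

With V across and R both known, P = V²/R gives the dissipation directly.
P = (225 V)² / 330 Ω = 153.4 W

153 W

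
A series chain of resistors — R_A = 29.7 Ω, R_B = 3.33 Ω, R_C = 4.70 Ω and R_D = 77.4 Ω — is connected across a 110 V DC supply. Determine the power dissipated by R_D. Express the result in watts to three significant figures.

70.7 W

Since the resistors are in series they all carry the loop current I = V/R_total; the power in any one is I²R.
R_total = 29.7 + 3.33 + 4.70 + 77.4 = 115.1 Ω
I = V / R_total = 110 / 115.1 = 0.9554 A
P_R_D = I² × R_D = (0.9554)² × 77.4 = 70.66 W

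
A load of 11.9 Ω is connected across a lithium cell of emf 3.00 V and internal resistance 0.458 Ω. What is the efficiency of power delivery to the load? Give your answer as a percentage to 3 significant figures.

96.3 %

Efficiency is P_load / P_total. With a series r and R sharing the same I, P = I²R for each, so η = R/(R+r).
η = R / (R + r) = 11.9 / (11.9 + 0.458) = 0.9629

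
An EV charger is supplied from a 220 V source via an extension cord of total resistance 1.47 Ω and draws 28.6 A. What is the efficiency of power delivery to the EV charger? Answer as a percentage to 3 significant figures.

The extension cord carries the full 28.6 A.
P_line = I² R_line = (28.60)² × 1.47 = 1202 W
P_source = V I = 220 × 28.60 = 6292 W; P_load = 5090 W
η = P_load / P_source = 5090 / 6292 = 0.8089

80.9 %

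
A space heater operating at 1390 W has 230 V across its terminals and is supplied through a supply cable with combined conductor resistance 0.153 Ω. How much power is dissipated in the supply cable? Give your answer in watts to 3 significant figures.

The supply cable is a series resistance carrying the load current; its dissipation is I²R_line.
I = P / V = 1390 / 230 = 6.043 A through the supply cable.
P_line = I² R_line = (6.043)² × 0.153 = 5.588 W

5.59 W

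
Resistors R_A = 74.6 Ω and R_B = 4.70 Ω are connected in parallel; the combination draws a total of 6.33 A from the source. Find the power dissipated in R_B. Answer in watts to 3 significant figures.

Parallel branches share V, not I — compute V via R_eq, then use V²/R for the target branch.
1/R_eq = 1/74.6 + 1/4.70 ⇒ R_eq = 4.421 Ω
V = I_total × R_eq = 6.330 × 4.421 = 27.99 V
P_R_B = V² / R_B = (27.99)² / 4.70 = 166.7 W

167 W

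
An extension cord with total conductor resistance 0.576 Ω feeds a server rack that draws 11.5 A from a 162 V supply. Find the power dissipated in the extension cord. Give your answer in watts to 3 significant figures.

76.2 W

The extension cord and load are in series, so the same current flows in both; the loss is I²R_line.
The extension cord carries the full 11.5 A.
P_line = I² R_line = (11.50)² × 0.576 = 76.18 W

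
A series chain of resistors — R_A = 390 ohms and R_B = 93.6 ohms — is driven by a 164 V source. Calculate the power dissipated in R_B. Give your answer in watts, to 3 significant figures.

10.8 W

Every series element carries the same I. Get I from the total resistance, then P = I² × R_B.
R_total = 390 + 93.6 = 483.6 Ω
I = V / R_total = 164 / 483.6 = 0.3391 A
P_R_B = I² × R_B = (0.3391)² × 93.6 = 10.76 W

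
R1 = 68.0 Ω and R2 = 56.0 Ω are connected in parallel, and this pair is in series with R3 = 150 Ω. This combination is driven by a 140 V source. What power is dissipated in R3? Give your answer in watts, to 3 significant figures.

First find R_p for the parallel pair, then treat R_p + R3 as a series loop.
R_p = (68.0×56.0)/(68.0+56.0) = 30.71 Ω
R_total = R_p + 150 = 30.71 + 150 = 180.7 Ω
I = V / R_total = 140 / 180.7 = 0.7747 A
R3 is the series element, so its power is I²R.
P_R3 = (0.7747)² × 150 = 90.03 W

90.0 W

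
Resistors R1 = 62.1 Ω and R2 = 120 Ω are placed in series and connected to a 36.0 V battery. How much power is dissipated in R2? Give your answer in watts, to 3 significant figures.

4.69 W

Since the resistors are in series they all carry the loop current I = V/R_total; the power in any one is I²R.
R_total = 62.1 + 120 = 182.1 Ω
I = V / R_total = 36.0 / 182.1 = 0.1977 A
P_R2 = I² × R2 = (0.1977)² × 120 = 4.690 W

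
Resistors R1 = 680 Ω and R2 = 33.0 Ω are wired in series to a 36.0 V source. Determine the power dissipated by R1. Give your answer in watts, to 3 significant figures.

Every series element carries the same I. Get I from the total resistance, then P = I² × R1.
R_total = 680 + 33.0 = 713.0 Ω
I = V / R_total = 36.0 / 713.0 = 0.05049 A
P_R1 = I² × R1 = (0.05049)² × 680 = 1.734 W

1.73 W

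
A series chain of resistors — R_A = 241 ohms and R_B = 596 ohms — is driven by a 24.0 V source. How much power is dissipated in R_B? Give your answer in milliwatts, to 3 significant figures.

490 mW

The current is common to all series resistors; compute it, then apply P = I²R for the target.
R_total = 241 + 596 = 837.0 Ω
I = V / R_total = 24.0 / 837.0 = 0.02867 A
P_R_B = I² × R_B = (0.02867)² × 596 = 0.4900 W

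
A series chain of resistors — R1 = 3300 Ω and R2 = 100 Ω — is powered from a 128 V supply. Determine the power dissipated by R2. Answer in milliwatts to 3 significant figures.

142 mW

Series elements share the same current, so find I first, then use P = I²R.
R_total = 3300 + 100 = 3400 Ω
I = V / R_total = 128 / 3400 = 0.03765 A
P_R2 = I² × R2 = (0.03765)² × 100 = 0.1417 W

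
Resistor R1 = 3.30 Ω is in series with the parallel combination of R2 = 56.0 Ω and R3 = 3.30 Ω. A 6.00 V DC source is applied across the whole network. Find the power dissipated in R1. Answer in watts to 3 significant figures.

2.89 W

Reduce the parallel pair to R_p first; the network is then a simple series string.
R_p = (56.0×3.30)/(56.0+3.30) = 3.116 Ω
R_total = 3.30 + 3.116 = 6.416 Ω
I = V / R_total = 6.00 / 6.416 = 0.9351 A
R1 carries the full series current, so P = I²R.
P_R1 = (0.9351)² × 3.30 = 2.886 W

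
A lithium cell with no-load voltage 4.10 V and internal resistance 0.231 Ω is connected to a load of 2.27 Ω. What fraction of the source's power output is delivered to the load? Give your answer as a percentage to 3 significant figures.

90.8 %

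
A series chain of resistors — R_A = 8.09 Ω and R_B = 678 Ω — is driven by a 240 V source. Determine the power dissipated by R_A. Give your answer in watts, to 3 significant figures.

0.990 W

Series elements share the same current, so find I first, then use P = I²R.
R_total = 8.09 + 678 = 686.1 Ω
I = V / R_total = 240 / 686.1 = 0.3498 A
P_R_A = I² × R_A = (0.3498)² × 8.09 = 0.9899 W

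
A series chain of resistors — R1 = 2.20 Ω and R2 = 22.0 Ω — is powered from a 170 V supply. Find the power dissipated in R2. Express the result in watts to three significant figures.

Every series element carries the same I. Get I from the total resistance, then P = I² × R2.
R_total = 2.20 + 22.0 = 24.20 Ω
I = V / R_total = 170 / 24.20 = 7.025 A
P_R2 = I² × R2 = (7.025)² × 22.0 = 1086 W

1090 W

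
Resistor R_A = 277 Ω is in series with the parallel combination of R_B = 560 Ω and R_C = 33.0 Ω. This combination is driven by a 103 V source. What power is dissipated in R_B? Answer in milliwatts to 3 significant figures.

First combine the parallel branches into one equivalent R_p, then R_A + R_p is a series pair.
R_p = (560×33.0)/(560+33.0) = 31.16 Ω
R_total = 277 + 31.16 = 308.2 Ω
I = V / R_total = 103 / 308.2 = 0.3342 A
Voltage across the parallel pair: V_p = I × R_p = 0.3342 × 31.16 = 10.42 V
R_B is across V_p, so use P = V²/R for that branch.
P_R_B = (10.42)² / 560 = 0.1937 W

194 mW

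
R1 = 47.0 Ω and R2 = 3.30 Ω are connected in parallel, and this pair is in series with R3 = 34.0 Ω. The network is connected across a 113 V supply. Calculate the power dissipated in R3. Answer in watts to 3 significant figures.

First find R_p for the parallel pair, then treat R_p + R3 as a series loop.
R_p = (47.0×3.30)/(47.0+3.30) = 3.083 Ω
R_total = R_p + 34.0 = 3.083 + 34.0 = 37.08 Ω
I = V / R_total = 113 / 37.08 = 3.047 A
R3 carries the full series current, so P = I²R.
P_R3 = (3.047)² × 34.0 = 315.7 W

316 W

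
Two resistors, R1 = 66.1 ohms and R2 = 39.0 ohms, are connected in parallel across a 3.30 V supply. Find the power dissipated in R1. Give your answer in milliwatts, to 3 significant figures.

165 mW

The supply voltage appears across each parallel branch — just use P = V²/R1.
P_R1 = V² / R1 = (3.30)² / 66.1 Ω = 0.1648 W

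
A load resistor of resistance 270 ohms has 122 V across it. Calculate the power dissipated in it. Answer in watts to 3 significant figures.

55.1 W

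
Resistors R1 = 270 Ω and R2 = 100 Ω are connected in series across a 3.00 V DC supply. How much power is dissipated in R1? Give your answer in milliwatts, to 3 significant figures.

In a series string the same current flows through every resistor — find that current, then P = I²R for the one we want.
R_total = 270 + 100 = 370.0 Ω
I = V / R_total = 3.00 / 370.0 = 0.008108 A
P_R1 = I² × R1 = (0.008108)² × 270 = 0.01775 W

17.8 mW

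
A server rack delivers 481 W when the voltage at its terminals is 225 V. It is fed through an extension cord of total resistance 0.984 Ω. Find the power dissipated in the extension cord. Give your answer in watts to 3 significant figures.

The extension cord and load are in series, so the same current flows in both; the loss is I²R_line.
I = P / V = 481 / 225 = 2.138 A through the extension cord.
P_line = I² R_line = (2.138)² × 0.984 = 4.497 W

4.50 W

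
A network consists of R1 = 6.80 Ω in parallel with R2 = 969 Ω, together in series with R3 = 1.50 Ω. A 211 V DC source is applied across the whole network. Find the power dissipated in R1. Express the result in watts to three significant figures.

4380 W

Reduce the parallel combination to a single R_p; the circuit then becomes R_p in series with the remaining resistor.
R_p = (6.80×969)/(6.80+969) = 6.753 Ω
R_total = R_p + 1.50 = 6.753 + 1.50 = 8.253 Ω
I = V / R_total = 211 / 8.253 = 25.57 A
Voltage across the parallel pair: V_p = I × R_p = 25.57 × 6.753 = 172.6 V
R1 sits across V_p; its power is V_p²/R.
P_R1 = (172.6)² / 6.80 = 4383 W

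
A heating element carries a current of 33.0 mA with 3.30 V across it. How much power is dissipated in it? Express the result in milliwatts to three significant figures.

Since both terminal voltage and current are stated, P = V I gives the power in one step.
P = 3.30 V × 0.03300 A = 0.1089 W

109 mW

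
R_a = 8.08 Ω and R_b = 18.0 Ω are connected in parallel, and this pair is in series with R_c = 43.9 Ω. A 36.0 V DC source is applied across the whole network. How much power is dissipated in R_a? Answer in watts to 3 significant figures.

Collapse the R_a‖R_b pair into one equivalent R_p; then R_p and R_c form a series string.
R_p = (8.08×18.0)/(8.08+18.0) = 5.577 Ω
R_total = R_p + 43.9 = 5.577 + 43.9 = 49.48 Ω
I = V / R_total = 36.0 / 49.48 = 0.7276 A
Voltage across the parallel pair: V_p = I × R_p = 0.7276 × 5.577 = 4.058 V
R_a has V_p across it, so P = V_p²/R_a.
P_R_a = (4.058)² / 8.08 = 2.038 W

2.04 W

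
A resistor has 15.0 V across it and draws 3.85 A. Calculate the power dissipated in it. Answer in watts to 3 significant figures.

V and I are known directly — P = V I, no intermediate step needed.
P = 15.0 V × 3.850 A = 57.75 W

57.8 W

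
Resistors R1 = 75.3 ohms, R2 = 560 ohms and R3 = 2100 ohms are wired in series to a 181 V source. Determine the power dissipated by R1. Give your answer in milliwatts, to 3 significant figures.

In a series string the same current flows through every resistor — find that current, then P = I²R for the one we want.
R_total = 75.3 + 560 + 2100 = 2735 Ω
I = V / R_total = 181 / 2735 = 0.06617 A
P_R1 = I² × R1 = (0.06617)² × 75.3 = 0.3297 W

330 mW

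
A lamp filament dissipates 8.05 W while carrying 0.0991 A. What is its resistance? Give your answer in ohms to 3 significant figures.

From P = V I = I²R = V²/R, with the two given quantities we get R = P / I².
R = 8.05 / (0.09910)² = 819.7 Ω

820 Ω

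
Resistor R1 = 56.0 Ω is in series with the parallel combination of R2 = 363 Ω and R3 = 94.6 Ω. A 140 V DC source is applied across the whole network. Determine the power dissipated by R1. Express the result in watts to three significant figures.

63.9 W

Reduce the parallel pair to R_p first; the network is then a simple series string.
R_p = (363×94.6)/(363+94.6) = 75.04 Ω
R_total = 56.0 + 75.04 = 131.0 Ω
I = V / R_total = 140 / 131.0 = 1.068 A
R1 carries the full series current, so P = I²R.
P_R1 = (1.068)² × 56.0 = 63.92 W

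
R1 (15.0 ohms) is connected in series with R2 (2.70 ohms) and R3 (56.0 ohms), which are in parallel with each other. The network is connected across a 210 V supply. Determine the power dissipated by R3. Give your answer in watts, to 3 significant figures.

First combine the parallel branches into one equivalent R_p, then R1 + R_p is a series pair.
R_p = (2.70×56.0)/(2.70+56.0) = 2.576 Ω
R_total = 15.0 + 2.576 = 17.58 Ω
I = V / R_total = 210 / 17.58 = 11.95 A
Voltage across the parallel pair: V_p = I × R_p = 11.95 × 2.576 = 30.78 V
R3 sees V_p directly, so P = V_p² / R3.
P_R3 = (30.78)² / 56.0 = 16.91 W

16.9 W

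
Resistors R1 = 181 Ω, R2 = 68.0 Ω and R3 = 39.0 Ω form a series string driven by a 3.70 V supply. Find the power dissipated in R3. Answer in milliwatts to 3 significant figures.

Since the resistors are in series they all carry the loop current I = V/R_total; the power in any one is I²R.
R_total = 181 + 68.0 + 39.0 = 288.0 Ω
I = V / R_total = 3.70 / 288.0 = 0.01285 A
P_R3 = I² × R3 = (0.01285)² × 39.0 = 0.006437 W

6.44 mW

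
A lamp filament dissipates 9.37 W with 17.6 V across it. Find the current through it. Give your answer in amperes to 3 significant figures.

The two known quantities fix the third via I = P / V.
I = 9.37 / 17.6 = 0.5324 A

0.532 A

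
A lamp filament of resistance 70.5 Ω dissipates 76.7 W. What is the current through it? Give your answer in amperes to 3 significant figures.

1.04 A

Rearranging the power relation for the two known quantities gives I = √(P / R).
I = √(76.7 / 70.5) = 1.043 A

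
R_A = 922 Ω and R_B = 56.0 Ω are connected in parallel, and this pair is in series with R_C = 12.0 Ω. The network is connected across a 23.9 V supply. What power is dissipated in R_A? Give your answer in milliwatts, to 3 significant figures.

411 mW

Collapse the R_A‖R_B pair into one equivalent R_p; then R_p and R_C form a series string.
R_p = (922×56.0)/(922+56.0) = 52.79 Ω
R_total = R_p + 12.0 = 52.79 + 12.0 = 64.79 Ω
I = V / R_total = 23.9 / 64.79 = 0.3689 A
Voltage across the parallel pair: V_p = I × R_p = 0.3689 × 52.79 = 19.47 V
R_A sits across V_p; its power is V_p²/R.
P_R_A = (19.47)² / 922 = 0.4113 W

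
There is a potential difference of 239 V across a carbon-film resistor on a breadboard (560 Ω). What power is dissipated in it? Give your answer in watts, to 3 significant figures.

With V across and R both known, P = V²/R gives the dissipation directly.
P = (239 V)² / 560 Ω = 102.0 W

102 W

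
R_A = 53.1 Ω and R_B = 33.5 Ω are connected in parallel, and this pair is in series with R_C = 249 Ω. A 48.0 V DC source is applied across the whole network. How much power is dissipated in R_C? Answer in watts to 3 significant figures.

Combine R_A and R_B into their parallel equivalent first, reducing the network to two series resistors.
R_p = (53.1×33.5)/(53.1+33.5) = 20.54 Ω
R_total = R_p + 249 = 20.54 + 249 = 269.5 Ω
I = V / R_total = 48.0 / 269.5 = 0.1781 A
R_C is the series element, so its power is I²R.
P_R_C = (0.1781)² × 249 = 7.896 W

7.90 W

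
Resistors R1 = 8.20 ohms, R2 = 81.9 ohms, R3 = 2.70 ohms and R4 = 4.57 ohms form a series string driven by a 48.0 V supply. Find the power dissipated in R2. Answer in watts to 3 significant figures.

19.9 W

Every series element carries the same I. Get I from the total resistance, then P = I² × R2.
R_total = 8.20 + 81.9 + 2.70 + 4.57 = 97.37 Ω
I = V / R_total = 48.0 / 97.37 = 0.4930 A
P_R2 = I² × R2 = (0.4930)² × 81.9 = 19.90 W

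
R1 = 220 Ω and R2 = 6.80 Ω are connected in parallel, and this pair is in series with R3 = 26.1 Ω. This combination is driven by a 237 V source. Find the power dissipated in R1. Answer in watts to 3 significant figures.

Collapse the R1‖R2 pair into one equivalent R_p; then R_p and R3 form a series string.
R_p = (220×6.80)/(220+6.80) = 6.596 Ω
R_total = R_p + 26.1 = 6.596 + 26.1 = 32.70 Ω
I = V / R_total = 237 / 32.70 = 7.249 A
Voltage across the parallel pair: V_p = I × R_p = 7.249 × 6.596 = 47.81 V
R1 has V_p across it, so P = V_p²/R1.
P_R1 = (47.81)² / 220 = 10.39 W

10.4 W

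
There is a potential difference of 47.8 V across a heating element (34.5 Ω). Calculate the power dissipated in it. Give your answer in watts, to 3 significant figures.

66.2 W

Voltage and resistance are given, so P = V²/R is the one-step route.
P = (47.8 V)² / 34.5 Ω = 66.23 W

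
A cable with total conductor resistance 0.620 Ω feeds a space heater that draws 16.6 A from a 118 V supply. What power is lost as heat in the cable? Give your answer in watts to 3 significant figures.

171 W

The cable is a series resistance carrying the load current; its dissipation is I²R_line.
The cable carries the full 16.6 A.
P_line = I² R_line = (16.60)² × 0.620 = 170.8 W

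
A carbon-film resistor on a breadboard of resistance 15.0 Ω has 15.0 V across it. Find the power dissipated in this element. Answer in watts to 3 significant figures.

15.0 W

V and R are stated; P = V²/R avoids computing the current.
P = (15.0 V)² / 15.0 Ω = 15.00 W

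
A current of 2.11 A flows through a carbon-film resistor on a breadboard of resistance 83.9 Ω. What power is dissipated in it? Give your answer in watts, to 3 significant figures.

374 W

With I and R stated, P = I²R applies in one step.
P = (2.110 A)² × 83.9 Ω = 373.5 W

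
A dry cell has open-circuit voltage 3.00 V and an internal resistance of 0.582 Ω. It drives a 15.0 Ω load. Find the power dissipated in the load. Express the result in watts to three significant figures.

0.556 W

Load and internal resistance form a series loop — compute the loop current, then the load power via I²R.
I = ε / (r + R) = 3.00 / (0.582 + 15.0) = 0.1925 A
P_load = I² R = (0.1925)² × 15.0 = 0.5560 W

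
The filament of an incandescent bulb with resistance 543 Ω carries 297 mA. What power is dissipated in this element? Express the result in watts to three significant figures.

With I and R stated, P = I²R applies in one step.
P = (0.2970 A)² × 543 Ω = 47.90 W

47.9 W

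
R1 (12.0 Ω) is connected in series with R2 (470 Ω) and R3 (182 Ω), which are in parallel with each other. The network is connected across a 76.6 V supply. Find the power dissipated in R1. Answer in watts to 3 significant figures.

3.43 W

Reduce the parallel pair to R_p first; the network is then a simple series string.
R_p = (470×182)/(470+182) = 131.2 Ω
R_total = 12.0 + 131.2 = 143.2 Ω
I = V / R_total = 76.6 / 143.2 = 0.5349 A
R1 is in the main series path, so its power is I²R1.
P_R1 = (0.5349)² × 12.0 = 3.434 W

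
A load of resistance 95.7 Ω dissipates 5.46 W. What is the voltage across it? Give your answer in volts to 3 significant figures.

22.9 V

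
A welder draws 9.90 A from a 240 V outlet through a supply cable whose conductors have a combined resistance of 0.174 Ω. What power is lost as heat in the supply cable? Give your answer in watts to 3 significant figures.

17.1 W

The supply cable and load are in series, so the same current flows in both; the loss is I²R_line.
The supply cable carries the full 9.90 A.
P_line = I² R_line = (9.900)² × 0.174 = 17.05 W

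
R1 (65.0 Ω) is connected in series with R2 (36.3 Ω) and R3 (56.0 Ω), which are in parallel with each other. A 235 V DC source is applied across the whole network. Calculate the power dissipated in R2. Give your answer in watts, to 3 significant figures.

97.4 W

Collapse R2‖R3 to a single equivalent, reducing the network to two series elements.
R_p = (36.3×56.0)/(36.3+56.0) = 22.02 Ω
R_total = 65.0 + 22.02 = 87.02 Ω
I = V / R_total = 235 / 87.02 = 2.700 A
Voltage across the parallel pair: V_p = I × R_p = 2.700 × 22.02 = 59.47 V
With V_p across R2, its power is V_p²/R2.
P_R2 = (59.47)² / 36.3 = 97.44 W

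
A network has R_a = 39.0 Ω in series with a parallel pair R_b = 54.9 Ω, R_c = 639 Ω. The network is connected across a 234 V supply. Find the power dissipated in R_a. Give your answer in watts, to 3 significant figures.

266 W

Collapse R_b‖R_c to a single equivalent, reducing the network to two series elements.
R_p = (54.9×639)/(54.9+639) = 50.56 Ω
R_total = 39.0 + 50.56 = 89.56 Ω
I = V / R_total = 234 / 89.56 = 2.613 A
R_a is in the main series path, so its power is I²R_a.
P_R_a = (2.613)² × 39.0 = 266.3 W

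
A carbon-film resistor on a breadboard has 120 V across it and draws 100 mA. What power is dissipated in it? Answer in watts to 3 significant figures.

12.0 W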